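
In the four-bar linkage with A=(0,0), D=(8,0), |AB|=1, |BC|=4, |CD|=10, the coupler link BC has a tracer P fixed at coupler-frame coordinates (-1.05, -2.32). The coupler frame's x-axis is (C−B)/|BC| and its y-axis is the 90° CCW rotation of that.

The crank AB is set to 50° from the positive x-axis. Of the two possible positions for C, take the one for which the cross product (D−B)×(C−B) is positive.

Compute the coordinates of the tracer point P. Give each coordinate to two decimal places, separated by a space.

3.19 0.74

A=(0,0), D=(8.00,0)
B = A + 1.00·(cos50°, sin50°) = (0.6428, 0.7660)
|BD| = 7.3970
circle(B,4.00) ∩ circle(D,10.00): a=-1.9795, h=3.4759
  candidates: C₊=(-0.9661,4.4282) cross=25.711; C₋=(-1.6860,-2.4861) cross=-25.711
  mode + wants cross > 0 → take C=(-0.9661,4.4282) (cross=25.711)
ex = (C−B)/|BC| = (-0.4022,0.9155); ey = (-0.9155,-0.4022)
P = B + -1.05·ex + -2.32·ey = (3.1892,0.7379)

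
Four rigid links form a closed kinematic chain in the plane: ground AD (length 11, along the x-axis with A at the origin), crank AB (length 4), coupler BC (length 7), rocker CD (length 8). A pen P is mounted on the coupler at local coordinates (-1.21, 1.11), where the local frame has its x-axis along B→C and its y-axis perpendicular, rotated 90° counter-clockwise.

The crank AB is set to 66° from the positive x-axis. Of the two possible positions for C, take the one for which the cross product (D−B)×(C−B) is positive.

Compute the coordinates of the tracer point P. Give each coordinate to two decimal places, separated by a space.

A=(0,0), D=(11.00,0)
B = A + 4.00·(cos66°, sin66°) = (1.6269, 3.6542)
|BD| = 10.0602
circle(B,7.00) ∩ circle(D,8.00): a=4.2846, h=5.5356
  candidates: C₊=(7.6296,7.2554) cross=55.689; C₋=(3.6082,-3.0596) cross=-55.689
  mode + wants cross > 0 → take C=(7.6296,7.2554) (cross=55.689)
ex = (C−B)/|BC| = (0.8575,0.5145); ey = (-0.5145,0.8575)
P = B + -1.21·ex + 1.11·ey = (0.0183,3.9835)

0.02 3.98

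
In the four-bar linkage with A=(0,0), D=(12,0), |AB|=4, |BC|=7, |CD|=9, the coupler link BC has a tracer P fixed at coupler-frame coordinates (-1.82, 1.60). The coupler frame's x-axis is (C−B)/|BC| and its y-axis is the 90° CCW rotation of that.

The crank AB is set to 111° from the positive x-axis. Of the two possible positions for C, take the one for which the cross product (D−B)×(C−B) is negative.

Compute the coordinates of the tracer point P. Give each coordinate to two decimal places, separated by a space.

A=(0,0), D=(12.00,0)
B = A + 4.00·(cos111°, sin111°) = (-1.4335, 3.7343)
|BD| = 13.9429
circle(B,7.00) ∩ circle(D,9.00): a=5.8239, h=3.8836
  candidates: C₊=(5.2178,5.9162) cross=54.148; C₋=(3.1375,-1.5672) cross=-54.148
  mode - wants cross < 0 → take C=(3.1375,-1.5672) (cross=-54.148)
ex = (C−B)/|BC| = (0.6530,-0.7574); ey = (0.7574,0.6530)
P = B + -1.82·ex + 1.60·ey = (-1.4101,6.1575)

-1.41 6.16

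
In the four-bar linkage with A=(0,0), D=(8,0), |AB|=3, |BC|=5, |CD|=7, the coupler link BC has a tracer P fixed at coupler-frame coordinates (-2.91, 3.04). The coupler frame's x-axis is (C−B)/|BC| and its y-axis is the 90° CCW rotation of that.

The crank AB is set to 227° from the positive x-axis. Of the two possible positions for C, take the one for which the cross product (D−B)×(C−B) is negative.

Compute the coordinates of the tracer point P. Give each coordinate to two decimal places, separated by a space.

-3.40 1.79

A=(0,0), D=(8.00,0)
B = A + 3.00·(cos227°, sin227°) = (-2.0460, -2.1941)
|BD| = 10.2828
circle(B,5.00) ∩ circle(D,7.00): a=3.9744, h=3.0338
  candidates: C₊=(1.1895,1.6179) cross=31.196; C₋=(2.4842,-4.3100) cross=-31.196
  mode - wants cross < 0 → take C=(2.4842,-4.3100) (cross=-31.196)
ex = (C−B)/|BC| = (0.9060,-0.4232); ey = (0.4232,0.9060)
P = B + -2.91·ex + 3.04·ey = (-3.3961,1.7918)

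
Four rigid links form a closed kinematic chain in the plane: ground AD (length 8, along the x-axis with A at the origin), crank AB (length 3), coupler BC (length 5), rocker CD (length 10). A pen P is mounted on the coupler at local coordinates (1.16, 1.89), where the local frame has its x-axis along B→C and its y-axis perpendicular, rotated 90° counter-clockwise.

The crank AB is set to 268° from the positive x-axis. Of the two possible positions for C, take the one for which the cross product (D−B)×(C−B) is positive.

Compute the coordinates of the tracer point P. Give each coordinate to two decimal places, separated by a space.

-2.28 -2.57

A=(0,0), D=(8.00,0)
B = A + 3.00·(cos268°, sin268°) = (-0.1047, -2.9982)
|BD| = 8.6415
circle(B,5.00) ∩ circle(D,10.00): a=-0.0188, h=5.0000
  candidates: C₊=(-1.8571,1.6847) cross=43.207; C₋=(1.6124,-7.6941) cross=-43.207
  mode + wants cross > 0 → take C=(-1.8571,1.6847) (cross=43.207)
ex = (C−B)/|BC| = (-0.3505,0.9366); ey = (-0.9366,-0.3505)
P = B + 1.16·ex + 1.89·ey = (-2.2814,-2.5741)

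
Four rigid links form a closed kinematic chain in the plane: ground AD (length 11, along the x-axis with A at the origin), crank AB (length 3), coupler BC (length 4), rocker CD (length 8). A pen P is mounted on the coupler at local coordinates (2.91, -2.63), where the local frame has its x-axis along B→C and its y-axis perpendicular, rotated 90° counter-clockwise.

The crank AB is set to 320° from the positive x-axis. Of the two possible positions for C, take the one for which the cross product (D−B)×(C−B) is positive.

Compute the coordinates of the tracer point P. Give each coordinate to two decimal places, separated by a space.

A=(0,0), D=(11.00,0)
B = A + 3.00·(cos320°, sin320°) = (2.2981, -1.9284)
|BD| = 8.9130
circle(B,4.00) ∩ circle(D,8.00): a=1.7638, h=3.5901
  candidates: C₊=(3.2434,1.9583) cross=31.999; C₋=(4.7969,-5.0519) cross=-31.999
  mode + wants cross > 0 → take C=(3.2434,1.9583) (cross=31.999)
ex = (C−B)/|BC| = (0.2363,0.9717); ey = (-0.9717,0.2363)
P = B + 2.91·ex + -2.63·ey = (5.5413,0.2777)

5.54 0.28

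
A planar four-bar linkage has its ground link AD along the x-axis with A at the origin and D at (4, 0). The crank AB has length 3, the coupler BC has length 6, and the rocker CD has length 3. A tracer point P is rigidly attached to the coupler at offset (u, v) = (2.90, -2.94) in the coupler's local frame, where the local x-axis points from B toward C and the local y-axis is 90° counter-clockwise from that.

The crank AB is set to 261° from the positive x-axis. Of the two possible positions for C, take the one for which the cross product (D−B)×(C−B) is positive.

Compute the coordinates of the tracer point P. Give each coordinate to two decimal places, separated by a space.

3.46 -1.68

A=(0,0), D=(4.00,0)
B = A + 3.00·(cos261°, sin261°) = (-0.4693, -2.9631)
|BD| = 5.3623
circle(B,6.00) ∩ circle(D,3.00): a=5.1987, h=2.9955
  candidates: C₊=(2.2084,2.4063) cross=16.063; C₋=(5.5189,-2.5871) cross=-16.063
  mode + wants cross > 0 → take C=(2.2084,2.4063) (cross=16.063)
ex = (C−B)/|BC| = (0.4463,0.8949); ey = (-0.8949,0.4463)
P = B + 2.90·ex + -2.94·ey = (3.4559,-1.6800)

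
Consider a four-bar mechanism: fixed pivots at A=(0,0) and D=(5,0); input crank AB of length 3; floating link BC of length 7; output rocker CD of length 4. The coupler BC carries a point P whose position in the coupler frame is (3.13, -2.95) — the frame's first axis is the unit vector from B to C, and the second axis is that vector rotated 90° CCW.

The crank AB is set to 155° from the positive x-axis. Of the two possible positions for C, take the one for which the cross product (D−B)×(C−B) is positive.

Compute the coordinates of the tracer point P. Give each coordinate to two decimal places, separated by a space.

1.27 -0.34

A=(0,0), D=(5.00,0)
B = A + 3.00·(cos155°, sin155°) = (-2.7189, 1.2679)
|BD| = 7.8224
circle(B,7.00) ∩ circle(D,4.00): a=6.0205, h=3.5712
  candidates: C₊=(3.8008,3.8160) cross=27.935; C₋=(2.6432,-3.2319) cross=-27.935
  mode + wants cross > 0 → take C=(3.8008,3.8160) (cross=27.935)
ex = (C−B)/|BC| = (0.9314,0.3640); ey = (-0.3640,0.9314)
P = B + 3.13·ex + -2.95·ey = (1.2702,-0.3404)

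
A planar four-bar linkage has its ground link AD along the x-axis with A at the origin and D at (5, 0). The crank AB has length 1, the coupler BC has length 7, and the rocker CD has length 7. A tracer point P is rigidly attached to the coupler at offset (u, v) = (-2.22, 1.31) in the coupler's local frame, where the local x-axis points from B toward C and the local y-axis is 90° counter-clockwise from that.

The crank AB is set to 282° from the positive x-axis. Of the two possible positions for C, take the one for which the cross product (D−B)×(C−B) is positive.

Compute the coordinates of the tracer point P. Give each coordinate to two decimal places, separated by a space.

-1.43 -2.97

A=(0,0), D=(5.00,0)
B = A + 1.00·(cos282°, sin282°) = (0.2079, -0.9781)
|BD| = 4.8909
circle(B,7.00) ∩ circle(D,7.00): a=2.4454, h=6.5589
  candidates: C₊=(1.2922,5.9374) cross=32.079; C₋=(3.9157,-6.9155) cross=-32.079
  mode + wants cross > 0 → take C=(1.2922,5.9374) (cross=32.079)
ex = (C−B)/|BC| = (0.1549,0.9879); ey = (-0.9879,0.1549)
P = B + -2.22·ex + 1.31·ey = (-1.4302,-2.9684)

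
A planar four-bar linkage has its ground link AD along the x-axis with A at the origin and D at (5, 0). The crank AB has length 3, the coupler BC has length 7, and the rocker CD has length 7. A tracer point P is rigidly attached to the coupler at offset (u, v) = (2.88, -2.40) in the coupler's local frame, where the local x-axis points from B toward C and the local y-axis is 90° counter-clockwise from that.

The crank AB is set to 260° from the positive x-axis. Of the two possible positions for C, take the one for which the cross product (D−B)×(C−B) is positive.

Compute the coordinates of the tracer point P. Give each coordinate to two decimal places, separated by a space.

A=(0,0), D=(5.00,0)
B = A + 3.00·(cos260°, sin260°) = (-0.5209, -2.9544)
|BD| = 6.2617
circle(B,7.00) ∩ circle(D,7.00): a=3.1309, h=6.2608
  candidates: C₊=(-0.7145,4.0429) cross=39.204; C₋=(5.1935,-6.9973) cross=-39.204
  mode + wants cross > 0 → take C=(-0.7145,4.0429) (cross=39.204)
ex = (C−B)/|BC| = (-0.0276,0.9996); ey = (-0.9996,-0.0276)
P = B + 2.88·ex + -2.40·ey = (1.7985,-0.0092)

1.80 -0.01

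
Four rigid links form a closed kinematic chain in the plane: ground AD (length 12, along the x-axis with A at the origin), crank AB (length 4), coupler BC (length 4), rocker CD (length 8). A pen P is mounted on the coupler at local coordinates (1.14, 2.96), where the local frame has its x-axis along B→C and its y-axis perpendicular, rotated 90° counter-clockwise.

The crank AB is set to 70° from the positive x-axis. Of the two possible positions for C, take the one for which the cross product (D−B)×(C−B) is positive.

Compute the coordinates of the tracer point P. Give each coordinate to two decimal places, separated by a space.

A=(0,0), D=(12.00,0)
B = A + 4.00·(cos70°, sin70°) = (1.3681, 3.7588)
|BD| = 11.2768
circle(B,4.00) ∩ circle(D,8.00): a=3.5101, h=1.9181
  candidates: C₊=(5.3168,4.3972) cross=21.630; C₋=(4.0382,0.7804) cross=-21.630
  mode + wants cross > 0 → take C=(5.3168,4.3972) (cross=21.630)
ex = (C−B)/|BC| = (0.9872,0.1596); ey = (-0.1596,0.9872)
P = B + 1.14·ex + 2.96·ey = (2.0211,6.8628)

2.02 6.86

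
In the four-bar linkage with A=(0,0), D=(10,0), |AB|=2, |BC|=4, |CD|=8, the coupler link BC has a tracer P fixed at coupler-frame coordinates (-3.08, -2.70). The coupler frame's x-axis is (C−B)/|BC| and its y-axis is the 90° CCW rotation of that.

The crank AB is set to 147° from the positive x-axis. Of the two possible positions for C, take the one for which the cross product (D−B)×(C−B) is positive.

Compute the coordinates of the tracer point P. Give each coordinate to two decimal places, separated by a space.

A=(0,0), D=(10.00,0)
B = A + 2.00·(cos147°, sin147°) = (-1.6773, 1.0893)
|BD| = 11.7280
circle(B,4.00) ∩ circle(D,8.00): a=3.8176, h=1.1940
  candidates: C₊=(2.2347,1.9235) cross=14.003; C₋=(2.0129,-0.4541) cross=-14.003
  mode + wants cross > 0 → take C=(2.2347,1.9235) (cross=14.003)
ex = (C−B)/|BC| = (0.9780,0.2086); ey = (-0.2086,0.9780)
P = B + -3.08·ex + -2.70·ey = (-4.1265,-2.1937)

-4.13 -2.19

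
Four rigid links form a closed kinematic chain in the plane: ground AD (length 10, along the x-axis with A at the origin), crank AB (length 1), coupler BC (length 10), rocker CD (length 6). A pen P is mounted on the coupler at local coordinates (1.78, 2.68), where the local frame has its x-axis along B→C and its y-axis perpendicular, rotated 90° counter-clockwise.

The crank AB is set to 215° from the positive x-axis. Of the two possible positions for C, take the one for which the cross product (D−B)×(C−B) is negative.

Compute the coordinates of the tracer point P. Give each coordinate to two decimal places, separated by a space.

A=(0,0), D=(10.00,0)
B = A + 1.00·(cos215°, sin215°) = (-0.8192, -0.5736)
|BD| = 10.8343
circle(B,10.00) ∩ circle(D,6.00): a=8.3707, h=5.4709
  candidates: C₊=(7.2502,5.3328) cross=59.274; C₋=(7.8295,-5.5936) cross=-59.274
  mode - wants cross < 0 → take C=(7.8295,-5.5936) (cross=-59.274)
ex = (C−B)/|BC| = (0.8649,-0.5020); ey = (0.5020,0.8649)
P = B + 1.78·ex + 2.68·ey = (2.0657,0.8507)

2.07 0.85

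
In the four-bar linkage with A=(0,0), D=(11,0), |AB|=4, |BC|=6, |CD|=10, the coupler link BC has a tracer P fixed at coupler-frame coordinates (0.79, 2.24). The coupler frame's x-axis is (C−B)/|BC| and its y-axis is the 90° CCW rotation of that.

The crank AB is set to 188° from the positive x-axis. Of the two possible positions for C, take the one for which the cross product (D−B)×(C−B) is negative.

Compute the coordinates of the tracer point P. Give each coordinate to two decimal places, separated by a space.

-2.30 1.14

A=(0,0), D=(11.00,0)
B = A + 4.00·(cos188°, sin188°) = (-3.9611, -0.5567)
|BD| = 14.9714
circle(B,6.00) ∩ circle(D,10.00): a=5.3483, h=2.7195
  candidates: C₊=(1.2824,2.3598) cross=40.715; C₋=(1.4847,-3.0754) cross=-40.715
  mode - wants cross < 0 → take C=(1.4847,-3.0754) (cross=-40.715)
ex = (C−B)/|BC| = (0.9076,-0.4198); ey = (0.4198,0.9076)
P = B + 0.79·ex + 2.24·ey = (-2.3037,1.1447)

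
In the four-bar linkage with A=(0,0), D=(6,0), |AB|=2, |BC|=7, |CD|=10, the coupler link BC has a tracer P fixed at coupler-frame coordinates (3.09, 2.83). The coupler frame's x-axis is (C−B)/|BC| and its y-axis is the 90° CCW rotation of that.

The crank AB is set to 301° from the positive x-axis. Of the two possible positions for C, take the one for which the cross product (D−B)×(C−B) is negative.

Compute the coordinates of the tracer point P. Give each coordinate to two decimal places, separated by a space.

A=(0,0), D=(6.00,0)
B = A + 2.00·(cos301°, sin301°) = (1.0301, -1.7143)
|BD| = 5.2573
circle(B,7.00) ∩ circle(D,10.00): a=-2.2218, h=6.6381
  candidates: C₊=(-3.2348,3.8364) cross=34.898; C₋=(1.0943,-8.7140) cross=-34.898
  mode - wants cross < 0 → take C=(1.0943,-8.7140) (cross=-34.898)
ex = (C−B)/|BC| = (0.0092,-1.0000); ey = (1.0000,0.0092)
P = B + 3.09·ex + 2.83·ey = (3.8883,-4.7782)

3.89 -4.78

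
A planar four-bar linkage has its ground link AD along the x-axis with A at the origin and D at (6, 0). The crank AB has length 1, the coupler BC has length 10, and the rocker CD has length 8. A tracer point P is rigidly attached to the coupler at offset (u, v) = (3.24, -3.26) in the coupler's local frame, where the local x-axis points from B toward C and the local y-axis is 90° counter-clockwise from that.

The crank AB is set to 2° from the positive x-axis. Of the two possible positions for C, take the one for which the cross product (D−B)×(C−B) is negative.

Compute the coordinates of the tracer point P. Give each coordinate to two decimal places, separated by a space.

0.36 -4.52

A=(0,0), D=(6.00,0)
B = A + 1.00·(cos2°, sin2°) = (0.9994, 0.0349)
|BD| = 5.0007
circle(B,10.00) ∩ circle(D,8.00): a=6.0998, h=7.9241
  candidates: C₊=(7.1544,7.9163) cross=39.626; C₋=(7.0438,-7.9316) cross=-39.626
  mode - wants cross < 0 → take C=(7.0438,-7.9316) (cross=-39.626)
ex = (C−B)/|BC| = (0.6044,-0.7967); ey = (0.7967,0.6044)
P = B + 3.24·ex + -3.26·ey = (0.3607,-4.5167)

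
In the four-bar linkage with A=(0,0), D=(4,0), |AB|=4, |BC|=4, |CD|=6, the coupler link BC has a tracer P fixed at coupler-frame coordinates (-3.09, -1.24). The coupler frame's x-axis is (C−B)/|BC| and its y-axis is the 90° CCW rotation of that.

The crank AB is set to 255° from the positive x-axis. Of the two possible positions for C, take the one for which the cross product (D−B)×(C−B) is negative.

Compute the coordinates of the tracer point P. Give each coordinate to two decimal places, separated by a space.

A=(0,0), D=(4.00,0)
B = A + 4.00·(cos255°, sin255°) = (-1.0353, -3.8637)
|BD| = 6.3468
circle(B,4.00) ∩ circle(D,6.00): a=1.5978, h=3.6670
  candidates: C₊=(-2.0000,0.0182) cross=23.274; C₋=(2.4647,-5.8002) cross=-23.274
  mode - wants cross < 0 → take C=(2.4647,-5.8002) (cross=-23.274)
ex = (C−B)/|BC| = (0.8750,-0.4841); ey = (0.4841,0.8750)
P = B + -3.09·ex + -1.24·ey = (-4.3393,-3.4527)

-4.34 -3.45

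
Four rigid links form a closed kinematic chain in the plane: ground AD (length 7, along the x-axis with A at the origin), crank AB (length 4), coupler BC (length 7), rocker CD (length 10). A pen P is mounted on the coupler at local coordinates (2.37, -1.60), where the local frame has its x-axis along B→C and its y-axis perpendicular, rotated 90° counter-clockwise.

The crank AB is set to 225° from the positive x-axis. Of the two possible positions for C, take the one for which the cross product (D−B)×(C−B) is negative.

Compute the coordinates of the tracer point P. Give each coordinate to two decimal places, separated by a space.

A=(0,0), D=(7.00,0)
B = A + 4.00·(cos225°, sin225°) = (-2.8284, -2.8284)
|BD| = 10.2273
circle(B,7.00) ∩ circle(D,10.00): a=2.6203, h=6.4911
  candidates: C₊=(-2.1054,4.1341) cross=66.386; C₋=(1.4849,-8.3417) cross=-66.386
  mode - wants cross < 0 → take C=(1.4849,-8.3417) (cross=-66.386)
ex = (C−B)/|BC| = (0.6162,-0.7876); ey = (0.7876,0.6162)
P = B + 2.37·ex + -1.60·ey = (-2.6282,-5.6809)

-2.63 -5.68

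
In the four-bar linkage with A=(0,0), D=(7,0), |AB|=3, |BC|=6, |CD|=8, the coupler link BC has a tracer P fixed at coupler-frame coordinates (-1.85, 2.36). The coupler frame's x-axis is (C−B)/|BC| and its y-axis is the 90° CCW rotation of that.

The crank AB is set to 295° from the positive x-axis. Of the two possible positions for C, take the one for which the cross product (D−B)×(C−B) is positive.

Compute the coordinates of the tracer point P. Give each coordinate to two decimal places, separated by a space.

A=(0,0), D=(7.00,0)
B = A + 3.00·(cos295°, sin295°) = (1.2679, -2.7189)
|BD| = 6.3443
circle(B,6.00) ∩ circle(D,8.00): a=0.9654, h=5.9218
  candidates: C₊=(-0.3977,3.0453) cross=37.570; C₋=(4.6780,-7.6556) cross=-37.570
  mode + wants cross > 0 → take C=(-0.3977,3.0453) (cross=37.570)
ex = (C−B)/|BC| = (-0.2776,0.9607); ey = (-0.9607,-0.2776)
P = B + -1.85·ex + 2.36·ey = (-0.4858,-5.1513)

-0.49 -5.15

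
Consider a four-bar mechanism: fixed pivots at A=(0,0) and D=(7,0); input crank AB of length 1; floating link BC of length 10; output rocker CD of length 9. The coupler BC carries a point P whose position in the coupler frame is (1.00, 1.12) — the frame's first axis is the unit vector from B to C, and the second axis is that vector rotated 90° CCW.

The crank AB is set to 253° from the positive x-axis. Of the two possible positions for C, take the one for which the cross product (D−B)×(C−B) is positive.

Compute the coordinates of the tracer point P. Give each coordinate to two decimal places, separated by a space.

A=(0,0), D=(7.00,0)
B = A + 1.00·(cos253°, sin253°) = (-0.2924, -0.9563)
|BD| = 7.3548
circle(B,10.00) ∩ circle(D,9.00): a=4.9691, h=8.6780
  candidates: C₊=(3.5062,8.2942) cross=63.825; C₋=(5.7629,-8.9146) cross=-63.825
  mode + wants cross > 0 → take C=(3.5062,8.2942) (cross=63.825)
ex = (C−B)/|BC| = (0.3799,0.9250); ey = (-0.9250,0.3799)
P = B + 1.00·ex + 1.12·ey = (-0.9486,0.3942)

-0.95 0.39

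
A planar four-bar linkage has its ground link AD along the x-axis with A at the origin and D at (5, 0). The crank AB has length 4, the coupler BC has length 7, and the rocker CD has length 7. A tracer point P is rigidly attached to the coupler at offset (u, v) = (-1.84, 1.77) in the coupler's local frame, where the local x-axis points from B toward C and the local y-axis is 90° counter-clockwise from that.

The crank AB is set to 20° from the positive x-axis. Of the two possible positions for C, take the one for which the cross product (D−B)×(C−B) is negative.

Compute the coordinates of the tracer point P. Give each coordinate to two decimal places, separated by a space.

A=(0,0), D=(5.00,0)
B = A + 4.00·(cos20°, sin20°) = (3.7588, 1.3681)
|BD| = 1.8472
circle(B,7.00) ∩ circle(D,7.00): a=0.9236, h=6.9388
  candidates: C₊=(9.5183,5.3465) cross=12.818; C₋=(-0.7595,-3.9784) cross=-12.818
  mode - wants cross < 0 → take C=(-0.7595,-3.9784) (cross=-12.818)
ex = (C−B)/|BC| = (-0.6455,-0.7638); ey = (0.7638,-0.6455)
P = B + -1.84·ex + 1.77·ey = (6.2983,1.6310)

6.30 1.63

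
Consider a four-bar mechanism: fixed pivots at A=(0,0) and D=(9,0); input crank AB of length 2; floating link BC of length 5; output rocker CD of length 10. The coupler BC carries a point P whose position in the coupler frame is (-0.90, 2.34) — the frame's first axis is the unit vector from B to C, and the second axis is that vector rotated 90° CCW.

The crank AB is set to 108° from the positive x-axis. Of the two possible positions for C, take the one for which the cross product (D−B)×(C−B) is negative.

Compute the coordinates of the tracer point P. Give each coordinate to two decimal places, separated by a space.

1.70 2.85

A=(0,0), D=(9.00,0)
B = A + 2.00·(cos108°, sin108°) = (-0.6180, 1.9021)
|BD| = 9.8043
circle(B,5.00) ∩ circle(D,10.00): a=1.0773, h=4.8826
  candidates: C₊=(1.3861,6.4829) cross=47.870; C₋=(-0.5084,-3.0967) cross=-47.870
  mode - wants cross < 0 → take C=(-0.5084,-3.0967) (cross=-47.870)
ex = (C−B)/|BC| = (0.0219,-0.9998); ey = (0.9998,0.0219)
P = B + -0.90·ex + 2.34·ey = (1.7017,2.8532)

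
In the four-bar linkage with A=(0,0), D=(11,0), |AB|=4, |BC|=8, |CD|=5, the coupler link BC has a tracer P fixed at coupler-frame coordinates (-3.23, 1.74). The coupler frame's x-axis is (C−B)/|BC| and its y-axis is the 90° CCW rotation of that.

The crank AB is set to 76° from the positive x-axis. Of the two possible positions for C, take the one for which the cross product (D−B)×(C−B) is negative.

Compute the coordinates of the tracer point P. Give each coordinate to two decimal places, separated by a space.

0.05 7.43

A=(0,0), D=(11.00,0)
B = A + 4.00·(cos76°, sin76°) = (0.9677, 3.8812)
|BD| = 10.7569
circle(B,8.00) ∩ circle(D,5.00): a=7.1912, h=3.5051
  candidates: C₊=(8.9392,4.5556) cross=37.705; C₋=(6.4098,-1.9825) cross=-37.705
  mode - wants cross < 0 → take C=(6.4098,-1.9825) (cross=-37.705)
ex = (C−B)/|BC| = (0.6803,-0.7330); ey = (0.7330,0.6803)
P = B + -3.23·ex + 1.74·ey = (0.0458,7.4323)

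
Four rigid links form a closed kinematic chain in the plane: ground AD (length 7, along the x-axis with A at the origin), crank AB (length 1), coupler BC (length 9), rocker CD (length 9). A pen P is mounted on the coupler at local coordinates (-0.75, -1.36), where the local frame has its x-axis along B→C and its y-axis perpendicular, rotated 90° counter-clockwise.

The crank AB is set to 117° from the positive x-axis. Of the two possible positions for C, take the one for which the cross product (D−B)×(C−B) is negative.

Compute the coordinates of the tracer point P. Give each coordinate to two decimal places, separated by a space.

A=(0,0), D=(7.00,0)
B = A + 1.00·(cos117°, sin117°) = (-0.4540, 0.8910)
|BD| = 7.5071
circle(B,9.00) ∩ circle(D,9.00): a=3.7535, h=8.1799
  candidates: C₊=(4.2439,8.5676) cross=61.407; C₋=(2.3021,-7.6766) cross=-61.407
  mode - wants cross < 0 → take C=(2.3021,-7.6766) (cross=-61.407)
ex = (C−B)/|BC| = (0.3062,-0.9520); ey = (0.9520,0.3062)
P = B + -0.75·ex + -1.36·ey = (-1.9783,1.1885)

-1.98 1.19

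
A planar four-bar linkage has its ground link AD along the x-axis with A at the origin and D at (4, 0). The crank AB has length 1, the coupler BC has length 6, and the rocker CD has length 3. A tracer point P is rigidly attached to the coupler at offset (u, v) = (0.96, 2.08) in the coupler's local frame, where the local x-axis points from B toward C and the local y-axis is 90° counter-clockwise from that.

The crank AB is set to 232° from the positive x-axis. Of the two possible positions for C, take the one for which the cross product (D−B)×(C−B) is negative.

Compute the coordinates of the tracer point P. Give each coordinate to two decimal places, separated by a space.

0.99 0.84

A=(0,0), D=(4.00,0)
B = A + 1.00·(cos232°, sin232°) = (-0.6157, -0.7880)
|BD| = 4.6824
circle(B,6.00) ∩ circle(D,3.00): a=5.2243, h=2.9507
  candidates: C₊=(4.0376,2.9998) cross=13.816; C₋=(5.0307,-2.8174) cross=-13.816
  mode - wants cross < 0 → take C=(5.0307,-2.8174) (cross=-13.816)
ex = (C−B)/|BC| = (0.9411,-0.3382); ey = (0.3382,0.9411)
P = B + 0.96·ex + 2.08·ey = (0.9913,0.8447)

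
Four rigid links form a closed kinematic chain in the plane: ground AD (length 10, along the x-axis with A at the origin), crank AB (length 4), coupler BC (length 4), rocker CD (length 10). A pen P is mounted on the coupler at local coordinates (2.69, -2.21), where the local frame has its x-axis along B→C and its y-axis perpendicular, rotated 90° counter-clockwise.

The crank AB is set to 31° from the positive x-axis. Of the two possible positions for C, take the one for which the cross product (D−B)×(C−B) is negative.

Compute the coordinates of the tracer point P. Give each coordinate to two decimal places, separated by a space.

-0.02 2.57

A=(0,0), D=(10.00,0)
B = A + 4.00·(cos31°, sin31°) = (3.4287, 2.0602)
|BD| = 6.8867
circle(B,4.00) ∩ circle(D,10.00): a=-2.6554, h=2.9915
  candidates: C₊=(1.7898,5.7090) cross=20.602; C₋=(0.0000,0.0000) cross=-20.602
  mode - wants cross < 0 → take C=(0.0000,0.0000) (cross=-20.602)
ex = (C−B)/|BC| = (-0.8572,-0.5150); ey = (0.5150,-0.8572)
P = B + 2.69·ex + -2.21·ey = (-0.0153,2.5690)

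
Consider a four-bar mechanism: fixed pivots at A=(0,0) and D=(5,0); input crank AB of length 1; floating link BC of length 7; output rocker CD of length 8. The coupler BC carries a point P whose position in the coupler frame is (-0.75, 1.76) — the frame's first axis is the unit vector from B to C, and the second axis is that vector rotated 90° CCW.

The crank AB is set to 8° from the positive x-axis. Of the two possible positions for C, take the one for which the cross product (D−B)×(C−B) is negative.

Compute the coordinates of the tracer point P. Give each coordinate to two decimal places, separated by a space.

A=(0,0), D=(5.00,0)
B = A + 1.00·(cos8°, sin8°) = (0.9903, 0.1392)
|BD| = 4.0121
circle(B,7.00) ∩ circle(D,8.00): a=0.1367, h=6.9987
  candidates: C₊=(1.3697,7.1289) cross=28.080; C₋=(0.8842,-6.8600) cross=-28.080
  mode - wants cross < 0 → take C=(0.8842,-6.8600) (cross=-28.080)
ex = (C−B)/|BC| = (-0.0152,-0.9999); ey = (0.9999,-0.0152)
P = B + -0.75·ex + 1.76·ey = (2.7614,0.8624)

2.76 0.86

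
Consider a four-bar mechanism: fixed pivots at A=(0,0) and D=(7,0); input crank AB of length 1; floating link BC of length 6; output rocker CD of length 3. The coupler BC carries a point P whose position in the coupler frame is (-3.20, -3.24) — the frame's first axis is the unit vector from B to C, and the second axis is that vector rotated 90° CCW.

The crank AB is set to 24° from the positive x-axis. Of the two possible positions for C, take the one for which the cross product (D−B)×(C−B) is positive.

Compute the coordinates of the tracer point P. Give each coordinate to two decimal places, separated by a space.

A=(0,0), D=(7.00,0)
B = A + 1.00·(cos24°, sin24°) = (0.9135, 0.4067)
|BD| = 6.1000
circle(B,6.00) ∩ circle(D,3.00): a=5.2631, h=2.8809
  candidates: C₊=(6.3570,2.9303) cross=17.574; C₋=(5.9729,-2.8187) cross=-17.574
  mode + wants cross > 0 → take C=(6.3570,2.9303) (cross=17.574)
ex = (C−B)/|BC| = (0.9072,0.4206); ey = (-0.4206,0.9072)
P = B + -3.20·ex + -3.24·ey = (-0.6269,-3.8786)

-0.63 -3.88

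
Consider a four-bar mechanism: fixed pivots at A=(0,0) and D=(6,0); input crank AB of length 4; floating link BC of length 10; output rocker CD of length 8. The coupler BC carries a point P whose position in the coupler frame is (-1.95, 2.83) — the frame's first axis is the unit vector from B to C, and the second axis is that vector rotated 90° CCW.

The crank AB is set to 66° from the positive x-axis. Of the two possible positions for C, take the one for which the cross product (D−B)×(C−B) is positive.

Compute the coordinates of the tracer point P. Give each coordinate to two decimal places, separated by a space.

-0.92 5.96

A=(0,0), D=(6.00,0)
B = A + 4.00·(cos66°, sin66°) = (1.6269, 3.6542)
|BD| = 5.6988
circle(B,10.00) ∩ circle(D,8.00): a=6.0080, h=7.9940
  candidates: C₊=(11.3631,5.9361) cross=45.557; C₋=(1.1113,-6.3325) cross=-45.557
  mode + wants cross > 0 → take C=(11.3631,5.9361) (cross=45.557)
ex = (C−B)/|BC| = (0.9736,0.2282); ey = (-0.2282,0.9736)
P = B + -1.95·ex + 2.83·ey = (-0.9174,5.9645)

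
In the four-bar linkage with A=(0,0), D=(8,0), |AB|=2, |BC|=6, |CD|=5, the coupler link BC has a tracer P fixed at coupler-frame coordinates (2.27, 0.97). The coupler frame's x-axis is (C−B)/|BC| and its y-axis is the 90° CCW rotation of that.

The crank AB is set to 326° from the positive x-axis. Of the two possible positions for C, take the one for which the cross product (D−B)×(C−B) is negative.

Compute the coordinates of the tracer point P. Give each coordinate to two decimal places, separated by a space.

4.05 -1.72

A=(0,0), D=(8.00,0)
B = A + 2.00·(cos326°, sin326°) = (1.6581, -1.1184)
|BD| = 6.4398
circle(B,6.00) ∩ circle(D,5.00): a=4.0740, h=4.4049
  candidates: C₊=(4.9051,3.9271) cross=28.366; C₋=(6.4351,-4.7488) cross=-28.366
  mode - wants cross < 0 → take C=(6.4351,-4.7488) (cross=-28.366)
ex = (C−B)/|BC| = (0.7962,-0.6051); ey = (0.6051,0.7962)
P = B + 2.27·ex + 0.97·ey = (4.0523,-1.7196)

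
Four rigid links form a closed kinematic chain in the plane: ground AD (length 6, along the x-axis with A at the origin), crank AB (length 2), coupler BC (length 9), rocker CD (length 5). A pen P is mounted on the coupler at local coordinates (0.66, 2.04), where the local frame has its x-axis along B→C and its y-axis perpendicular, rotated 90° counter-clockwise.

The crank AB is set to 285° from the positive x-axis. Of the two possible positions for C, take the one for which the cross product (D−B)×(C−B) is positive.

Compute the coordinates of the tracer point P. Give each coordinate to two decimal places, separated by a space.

-0.63 -0.12

A=(0,0), D=(6.00,0)
B = A + 2.00·(cos285°, sin285°) = (0.5176, -1.9319)
|BD| = 5.8128
circle(B,9.00) ∩ circle(D,5.00): a=7.7234, h=4.6206
  candidates: C₊=(6.2664,4.9929) cross=26.858; C₋=(9.3376,-3.7229) cross=-26.858
  mode + wants cross > 0 → take C=(6.2664,4.9929) (cross=26.858)
ex = (C−B)/|BC| = (0.6387,0.7694); ey = (-0.7694,0.6387)
P = B + 0.66·ex + 2.04·ey = (-0.6304,-0.1210)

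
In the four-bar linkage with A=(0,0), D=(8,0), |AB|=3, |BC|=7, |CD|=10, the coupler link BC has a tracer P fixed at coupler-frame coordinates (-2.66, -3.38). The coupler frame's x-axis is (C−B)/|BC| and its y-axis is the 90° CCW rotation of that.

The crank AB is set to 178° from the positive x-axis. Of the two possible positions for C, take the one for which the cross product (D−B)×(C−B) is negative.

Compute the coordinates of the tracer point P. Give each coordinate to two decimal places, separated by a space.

A=(0,0), D=(8.00,0)
B = A + 3.00·(cos178°, sin178°) = (-2.9982, 0.1047)
|BD| = 10.9987
circle(B,7.00) ∩ circle(D,10.00): a=3.1809, h=6.2355
  candidates: C₊=(0.2419,6.3097) cross=68.583; C₋=(0.1232,-6.1608) cross=-68.583
  mode - wants cross < 0 → take C=(0.1232,-6.1608) (cross=-68.583)
ex = (C−B)/|BC| = (0.4459,-0.8951); ey = (0.8951,0.4459)
P = B + -2.66·ex + -3.38·ey = (-7.2097,0.9784)

-7.21 0.98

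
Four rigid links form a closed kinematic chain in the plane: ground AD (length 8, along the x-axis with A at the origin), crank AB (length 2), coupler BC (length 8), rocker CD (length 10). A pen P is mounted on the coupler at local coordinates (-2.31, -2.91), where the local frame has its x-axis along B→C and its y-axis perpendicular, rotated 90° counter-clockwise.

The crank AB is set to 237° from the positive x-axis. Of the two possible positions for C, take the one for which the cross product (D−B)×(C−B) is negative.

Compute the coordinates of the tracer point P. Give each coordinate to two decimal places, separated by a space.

-4.76 -1.13

A=(0,0), D=(8.00,0)
B = A + 2.00·(cos237°, sin237°) = (-1.0893, -1.6773)
|BD| = 9.2428
circle(B,8.00) ∩ circle(D,10.00): a=2.6739, h=7.5399
  candidates: C₊=(0.1719,6.2226) cross=69.690; C₋=(2.9085,-8.6068) cross=-69.690
  mode - wants cross < 0 → take C=(2.9085,-8.6068) (cross=-69.690)
ex = (C−B)/|BC| = (0.4997,-0.8662); ey = (0.8662,0.4997)
P = B + -2.31·ex + -2.91·ey = (-4.7642,-1.1307)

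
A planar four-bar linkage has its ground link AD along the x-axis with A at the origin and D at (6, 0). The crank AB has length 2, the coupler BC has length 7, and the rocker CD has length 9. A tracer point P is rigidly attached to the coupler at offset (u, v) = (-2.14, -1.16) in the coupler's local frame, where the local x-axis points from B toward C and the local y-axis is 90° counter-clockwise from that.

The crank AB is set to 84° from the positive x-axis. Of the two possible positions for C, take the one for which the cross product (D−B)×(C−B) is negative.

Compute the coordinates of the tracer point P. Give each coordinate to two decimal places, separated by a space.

-0.35 4.36

A=(0,0), D=(6.00,0)
B = A + 2.00·(cos84°, sin84°) = (0.2091, 1.9890)
|BD| = 6.1230
circle(B,7.00) ∩ circle(D,9.00): a=0.4484, h=6.9856
  candidates: C₊=(2.9024,8.4501) cross=42.773; C₋=(-1.6361,-4.7634) cross=-42.773
  mode - wants cross < 0 → take C=(-1.6361,-4.7634) (cross=-42.773)
ex = (C−B)/|BC| = (-0.2636,-0.9646); ey = (0.9646,-0.2636)
P = B + -2.14·ex + -1.16·ey = (-0.3458,4.3591)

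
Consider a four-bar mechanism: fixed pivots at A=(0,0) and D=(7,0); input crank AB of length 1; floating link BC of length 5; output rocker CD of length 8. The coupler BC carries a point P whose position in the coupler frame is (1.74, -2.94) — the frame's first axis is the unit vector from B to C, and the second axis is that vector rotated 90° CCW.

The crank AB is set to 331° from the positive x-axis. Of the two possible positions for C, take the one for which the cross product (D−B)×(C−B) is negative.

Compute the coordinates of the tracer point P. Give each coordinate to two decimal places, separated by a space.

-1.96 -2.39

A=(0,0), D=(7.00,0)
B = A + 1.00·(cos331°, sin331°) = (0.8746, -0.4848)
|BD| = 6.1445
circle(B,5.00) ∩ circle(D,8.00): a=-0.1013, h=4.9990
  candidates: C₊=(0.3792,4.4906) cross=30.716; C₋=(1.1681,-5.4762) cross=-30.716
  mode - wants cross < 0 → take C=(1.1681,-5.4762) (cross=-30.716)
ex = (C−B)/|BC| = (0.0587,-0.9983); ey = (0.9983,0.0587)
P = B + 1.74·ex + -2.94·ey = (-1.9582,-2.3944)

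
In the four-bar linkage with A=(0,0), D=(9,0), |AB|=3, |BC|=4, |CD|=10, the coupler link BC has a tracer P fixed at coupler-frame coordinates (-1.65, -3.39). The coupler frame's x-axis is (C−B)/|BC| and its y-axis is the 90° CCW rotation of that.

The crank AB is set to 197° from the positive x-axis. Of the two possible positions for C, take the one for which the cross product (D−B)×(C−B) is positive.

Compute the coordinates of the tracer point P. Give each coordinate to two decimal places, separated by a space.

-0.93 -4.11

A=(0,0), D=(9.00,0)
B = A + 3.00·(cos197°, sin197°) = (-2.8689, -0.8771)
|BD| = 11.9013
circle(B,4.00) ∩ circle(D,10.00): a=2.4216, h=3.1837
  candidates: C₊=(-0.6885,2.4764) cross=37.890; C₋=(-0.2193,-3.8737) cross=-37.890
  mode + wants cross > 0 → take C=(-0.6885,2.4764) (cross=37.890)
ex = (C−B)/|BC| = (0.5451,0.8384); ey = (-0.8384,0.5451)
P = B + -1.65·ex + -3.39·ey = (-0.9262,-4.1083)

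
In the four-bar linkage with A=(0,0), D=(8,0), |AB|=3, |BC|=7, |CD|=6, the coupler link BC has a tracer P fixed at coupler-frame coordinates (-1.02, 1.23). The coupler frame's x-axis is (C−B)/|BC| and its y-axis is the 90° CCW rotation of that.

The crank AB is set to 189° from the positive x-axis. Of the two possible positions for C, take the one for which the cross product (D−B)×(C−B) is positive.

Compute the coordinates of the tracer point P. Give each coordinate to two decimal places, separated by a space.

-4.48 0.03

A=(0,0), D=(8.00,0)
B = A + 3.00·(cos189°, sin189°) = (-2.9631, -0.4693)
|BD| = 10.9731
circle(B,7.00) ∩ circle(D,6.00): a=6.0789, h=3.4709
  candidates: C₊=(2.9618,3.2584) cross=38.086; C₋=(3.2587,-3.6770) cross=-38.086
  mode + wants cross > 0 → take C=(2.9618,3.2584) (cross=38.086)
ex = (C−B)/|BC| = (0.8464,0.5325); ey = (-0.5325,0.8464)
P = B + -1.02·ex + 1.23·ey = (-4.4814,0.0286)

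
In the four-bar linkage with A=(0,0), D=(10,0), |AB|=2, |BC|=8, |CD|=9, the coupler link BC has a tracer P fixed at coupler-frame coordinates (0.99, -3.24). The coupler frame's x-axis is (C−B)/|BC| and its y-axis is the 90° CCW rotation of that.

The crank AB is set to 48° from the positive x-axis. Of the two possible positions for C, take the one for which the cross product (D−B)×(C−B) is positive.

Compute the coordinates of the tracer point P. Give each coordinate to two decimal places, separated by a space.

A=(0,0), D=(10.00,0)
B = A + 2.00·(cos48°, sin48°) = (1.3383, 1.4863)
|BD| = 8.7883
circle(B,8.00) ∩ circle(D,9.00): a=3.4270, h=7.2288
  candidates: C₊=(5.9384,8.0314) cross=63.529; C₋=(3.4933,-6.2180) cross=-63.529
  mode + wants cross > 0 → take C=(5.9384,8.0314) (cross=63.529)
ex = (C−B)/|BC| = (0.5750,0.8181); ey = (-0.8181,0.5750)
P = B + 0.99·ex + -3.24·ey = (4.5583,0.4332)

4.56 0.43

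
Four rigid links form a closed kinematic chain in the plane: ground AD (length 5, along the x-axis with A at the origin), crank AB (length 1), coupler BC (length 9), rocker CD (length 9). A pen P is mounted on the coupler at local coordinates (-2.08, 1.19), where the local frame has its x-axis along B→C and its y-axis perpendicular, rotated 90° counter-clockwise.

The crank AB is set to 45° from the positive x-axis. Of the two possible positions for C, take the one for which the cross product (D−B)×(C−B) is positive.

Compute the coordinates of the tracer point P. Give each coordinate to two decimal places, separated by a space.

-1.21 -0.73

A=(0,0), D=(5.00,0)
B = A + 1.00·(cos45°, sin45°) = (0.7071, 0.7071)
|BD| = 4.3507
circle(B,9.00) ∩ circle(D,9.00): a=2.1754, h=8.7331
  candidates: C₊=(4.2729,8.9706) cross=37.996; C₋=(1.4342,-8.2635) cross=-37.996
  mode + wants cross > 0 → take C=(4.2729,8.9706) (cross=37.996)
ex = (C−B)/|BC| = (0.3962,0.9182); ey = (-0.9182,0.3962)
P = B + -2.08·ex + 1.19·ey = (-1.2096,-0.7312)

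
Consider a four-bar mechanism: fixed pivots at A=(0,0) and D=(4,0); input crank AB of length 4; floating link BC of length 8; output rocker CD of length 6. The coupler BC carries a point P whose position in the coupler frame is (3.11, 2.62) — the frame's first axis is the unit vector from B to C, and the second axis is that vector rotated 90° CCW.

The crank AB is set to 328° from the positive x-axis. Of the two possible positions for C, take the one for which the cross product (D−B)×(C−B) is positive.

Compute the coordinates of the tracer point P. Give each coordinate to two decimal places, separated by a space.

0.49 0.73

A=(0,0), D=(4.00,0)
B = A + 4.00·(cos328°, sin328°) = (3.3922, -2.1197)
|BD| = 2.2051
circle(B,8.00) ∩ circle(D,6.00): a=7.4515, h=2.9113
  candidates: C₊=(2.6476,5.8456) cross=6.420; C₋=(8.2446,4.2407) cross=-6.420
  mode + wants cross > 0 → take C=(2.6476,5.8456) (cross=6.420)
ex = (C−B)/|BC| = (-0.0931,0.9957); ey = (-0.9957,-0.0931)
P = B + 3.11·ex + 2.62·ey = (0.4941,0.7330)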